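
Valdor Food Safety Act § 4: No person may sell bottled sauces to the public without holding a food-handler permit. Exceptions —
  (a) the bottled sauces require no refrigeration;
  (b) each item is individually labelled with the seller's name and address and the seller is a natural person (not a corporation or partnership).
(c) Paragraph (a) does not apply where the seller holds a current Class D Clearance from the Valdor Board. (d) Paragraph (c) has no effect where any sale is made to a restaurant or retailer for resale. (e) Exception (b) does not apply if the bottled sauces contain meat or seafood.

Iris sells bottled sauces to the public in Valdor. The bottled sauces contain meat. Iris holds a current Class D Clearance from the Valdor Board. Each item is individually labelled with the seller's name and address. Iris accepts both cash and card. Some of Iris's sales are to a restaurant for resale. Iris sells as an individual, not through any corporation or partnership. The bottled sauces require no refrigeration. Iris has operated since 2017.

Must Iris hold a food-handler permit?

No — exception (a) applies; Iris is not required to hold a food-handler permit.

All of (a)'s requirements are met (the bottled sauces are shelf-stable). As to paragraphs (c)–(d): (c) is triggered (a current Class D Clearance is held), but is displaced by (d): (d) applies — some sales are to a restaurant for resale. (a) remains available.
Exception (b): items are individually labelled; the seller is a natural person — every condition holds. But: (e) operates against (b): the bottled sauces contain meat. (b) is therefore removed.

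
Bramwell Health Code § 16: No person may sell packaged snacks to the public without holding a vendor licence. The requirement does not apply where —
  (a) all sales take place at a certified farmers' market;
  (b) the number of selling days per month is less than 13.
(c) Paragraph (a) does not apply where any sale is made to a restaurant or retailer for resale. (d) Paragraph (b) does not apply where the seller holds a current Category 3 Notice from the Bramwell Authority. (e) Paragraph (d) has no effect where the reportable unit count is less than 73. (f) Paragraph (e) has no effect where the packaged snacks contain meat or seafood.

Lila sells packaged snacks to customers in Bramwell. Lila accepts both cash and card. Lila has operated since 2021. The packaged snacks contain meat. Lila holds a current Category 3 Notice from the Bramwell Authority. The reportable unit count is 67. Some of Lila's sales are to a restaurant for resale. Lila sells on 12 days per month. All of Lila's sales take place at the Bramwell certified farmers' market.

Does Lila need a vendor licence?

All of (a)'s requirements are met (all sales are at a certified farmers' market). However, paragraph (c) must be considered: (c) operates against (a): some sales are to a restaurant for resale. So (a) is unavailable.
Exception (b)'s conditions are all satisfied: the number of selling days per month is 12, less than the 13 limit. However, paragraphs (d)–(f) must be considered: (d) operates against (b): a current Category 3 Notice is held. (e) would limit (d) — the reportable unit count is 67, less than the 73 limit — but (f) sets (e) aside: (f) operates against (e): the packaged snacks contain meat. Exception (b) does not apply.
None of the exceptions is available; § 16 applies in full.

Yes — Lila must hold a vendor licence.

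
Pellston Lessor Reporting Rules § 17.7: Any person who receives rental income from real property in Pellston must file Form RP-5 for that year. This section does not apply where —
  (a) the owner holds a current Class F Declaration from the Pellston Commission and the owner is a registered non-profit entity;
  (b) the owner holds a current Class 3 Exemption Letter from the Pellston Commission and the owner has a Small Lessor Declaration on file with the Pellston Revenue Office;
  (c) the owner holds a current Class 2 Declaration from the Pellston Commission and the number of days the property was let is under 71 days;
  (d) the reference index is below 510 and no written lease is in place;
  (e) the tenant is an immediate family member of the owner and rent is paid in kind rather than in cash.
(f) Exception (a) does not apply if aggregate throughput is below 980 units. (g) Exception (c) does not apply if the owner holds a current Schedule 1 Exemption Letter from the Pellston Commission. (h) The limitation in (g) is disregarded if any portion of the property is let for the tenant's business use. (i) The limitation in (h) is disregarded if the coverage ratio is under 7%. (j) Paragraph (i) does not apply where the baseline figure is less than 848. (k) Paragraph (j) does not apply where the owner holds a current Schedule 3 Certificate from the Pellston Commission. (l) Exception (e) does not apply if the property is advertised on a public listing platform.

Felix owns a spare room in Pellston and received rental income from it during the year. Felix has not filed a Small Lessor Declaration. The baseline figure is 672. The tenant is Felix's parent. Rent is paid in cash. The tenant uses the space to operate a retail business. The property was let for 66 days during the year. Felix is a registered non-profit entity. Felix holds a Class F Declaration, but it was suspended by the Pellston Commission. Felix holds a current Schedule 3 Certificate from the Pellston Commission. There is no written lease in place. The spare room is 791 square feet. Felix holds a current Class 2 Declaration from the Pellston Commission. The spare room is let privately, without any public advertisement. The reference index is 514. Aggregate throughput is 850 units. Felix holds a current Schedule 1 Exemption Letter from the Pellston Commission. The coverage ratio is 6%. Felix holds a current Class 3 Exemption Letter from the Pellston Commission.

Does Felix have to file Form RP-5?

Exception (a) requires that the owner holds a current Class F Declaration from the Pellston Commission; but no current Class F Declaration is held, so (a) is unavailable.
Exception (b) requires that the owner has a Small Lessor Declaration on file with the Pellston Revenue Office; but no Small Lessor Declaration is on file, so (b) is unavailable.
Exception (c) is satisfied on its face — a current Class 2 Declaration is held; the number of days the property was let is 66 days, under the 71 days limit. Turning to paragraphs (g)–(k): (g) is triggered — a current Schedule 1 Exemption Letter is held. (h) is triggered (the space is let for business use), but yields to (i): (i) operates against (h): the coverage ratio is 6%, under the 7% limit. (j) applies (the baseline figure is 672, less than the 848 limit), but is itself disapplied by (k): (k) is engaged — a current Schedule 3 Certificate is held. Exception (c) does not apply.
Exception (d) fails — the reference index is 514, not below 510.
Exception (e) requires that rent is paid in kind rather than in cash; but rent is paid in cash, so (e) is unavailable.
No exception applies. The general rule governs.

Yes — Felix must file Form RP-5.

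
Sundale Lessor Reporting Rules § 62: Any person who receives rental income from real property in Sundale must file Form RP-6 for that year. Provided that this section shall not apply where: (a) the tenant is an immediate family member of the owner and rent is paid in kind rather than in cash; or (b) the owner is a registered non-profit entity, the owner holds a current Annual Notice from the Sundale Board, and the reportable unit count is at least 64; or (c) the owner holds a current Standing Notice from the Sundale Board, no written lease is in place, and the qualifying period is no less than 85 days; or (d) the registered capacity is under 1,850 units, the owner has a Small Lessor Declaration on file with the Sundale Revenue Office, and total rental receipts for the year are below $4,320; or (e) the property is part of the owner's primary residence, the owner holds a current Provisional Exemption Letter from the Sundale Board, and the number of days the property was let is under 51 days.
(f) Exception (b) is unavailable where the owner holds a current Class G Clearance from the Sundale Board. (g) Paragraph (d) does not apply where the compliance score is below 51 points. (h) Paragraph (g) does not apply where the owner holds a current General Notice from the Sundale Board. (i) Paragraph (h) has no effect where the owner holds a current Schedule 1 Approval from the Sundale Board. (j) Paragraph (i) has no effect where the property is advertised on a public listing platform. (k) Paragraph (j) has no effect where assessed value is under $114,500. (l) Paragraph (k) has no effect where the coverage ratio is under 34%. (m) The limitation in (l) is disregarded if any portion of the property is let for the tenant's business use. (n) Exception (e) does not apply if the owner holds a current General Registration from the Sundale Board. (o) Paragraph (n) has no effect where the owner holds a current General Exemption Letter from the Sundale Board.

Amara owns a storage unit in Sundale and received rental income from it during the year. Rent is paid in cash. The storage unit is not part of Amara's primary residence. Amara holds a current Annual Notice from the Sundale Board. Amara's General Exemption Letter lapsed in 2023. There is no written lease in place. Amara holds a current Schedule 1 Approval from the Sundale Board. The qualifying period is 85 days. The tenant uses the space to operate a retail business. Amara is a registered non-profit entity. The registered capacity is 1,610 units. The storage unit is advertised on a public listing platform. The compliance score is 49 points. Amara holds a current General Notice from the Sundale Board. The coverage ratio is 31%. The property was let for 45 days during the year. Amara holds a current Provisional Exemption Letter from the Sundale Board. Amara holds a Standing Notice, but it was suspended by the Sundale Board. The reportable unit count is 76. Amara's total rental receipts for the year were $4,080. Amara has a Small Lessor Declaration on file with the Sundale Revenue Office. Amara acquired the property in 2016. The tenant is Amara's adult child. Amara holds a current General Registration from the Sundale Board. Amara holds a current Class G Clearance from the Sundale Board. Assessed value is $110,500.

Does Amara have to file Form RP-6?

Yes — Amara must file Form RP-6.

Exception (a) fails — rent is paid in cash.
Exception (b): Amara is a registered non-profit; a current Annual Notice is held; the reportable unit count is 76, meeting the 64 threshold — every condition holds. Turning to paragraph (f): (f) operates — a current Class G Clearance is held. Exception (b) does not apply.
Exception (c) requires that the owner holds a current Standing Notice from the Sundale Board; but the Standing Notice is not current, so (c) is unavailable.
Exception (d)'s conditions are all satisfied: the registered capacity is 1,610 units, under the 1,850 units limit; a Small Lessor Declaration is on file; total rental receipts for the year are $4,080, below the $4,320 limit. However, paragraphs (g)–(m) must be considered: (g) is engaged — the compliance score is 49 points, below the 51 points limit. (h) applies (a current General Notice is held), but yields to (i): (i) operates against (h): a current Schedule 1 Approval is held. (j) is engaged (the property is publicly advertised), but is set aside by (k): (k) is engaged — assessed value is $110,500, under the $114,500 limit. (l) would limit (k) — the coverage ratio is 31%, under the 34% limit — but (m) sets (l) aside: (m) is triggered — the space is let for business use. So (d) is unavailable.
Exception (e) fails — the storage unit is not part of the primary residence.
No exception is made out. Amara falls within the general rule.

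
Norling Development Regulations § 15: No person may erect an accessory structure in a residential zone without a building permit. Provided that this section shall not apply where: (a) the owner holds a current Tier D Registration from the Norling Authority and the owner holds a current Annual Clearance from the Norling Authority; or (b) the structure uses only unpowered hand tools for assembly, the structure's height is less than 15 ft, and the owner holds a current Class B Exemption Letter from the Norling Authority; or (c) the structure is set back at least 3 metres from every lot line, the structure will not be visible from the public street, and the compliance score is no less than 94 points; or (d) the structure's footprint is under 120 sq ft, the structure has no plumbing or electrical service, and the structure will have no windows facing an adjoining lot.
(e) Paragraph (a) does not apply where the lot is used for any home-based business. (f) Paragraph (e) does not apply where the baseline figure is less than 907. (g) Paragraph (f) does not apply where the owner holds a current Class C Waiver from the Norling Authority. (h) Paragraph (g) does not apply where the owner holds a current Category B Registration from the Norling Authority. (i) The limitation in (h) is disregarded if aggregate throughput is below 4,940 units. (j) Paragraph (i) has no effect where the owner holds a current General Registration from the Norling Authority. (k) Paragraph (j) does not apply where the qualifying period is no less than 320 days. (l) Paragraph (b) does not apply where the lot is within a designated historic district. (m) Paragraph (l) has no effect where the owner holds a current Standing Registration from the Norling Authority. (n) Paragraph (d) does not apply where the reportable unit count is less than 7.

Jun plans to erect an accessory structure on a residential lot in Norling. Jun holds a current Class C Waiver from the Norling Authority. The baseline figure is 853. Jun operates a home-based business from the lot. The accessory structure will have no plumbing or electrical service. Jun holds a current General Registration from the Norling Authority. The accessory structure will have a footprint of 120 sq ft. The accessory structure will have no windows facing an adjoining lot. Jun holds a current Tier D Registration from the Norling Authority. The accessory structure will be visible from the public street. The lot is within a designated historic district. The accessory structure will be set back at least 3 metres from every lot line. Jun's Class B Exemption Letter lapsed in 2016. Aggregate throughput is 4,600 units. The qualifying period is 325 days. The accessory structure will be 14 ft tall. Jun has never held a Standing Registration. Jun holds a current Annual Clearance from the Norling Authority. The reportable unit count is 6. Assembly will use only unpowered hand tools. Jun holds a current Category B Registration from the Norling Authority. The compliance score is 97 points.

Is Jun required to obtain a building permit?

Yes — Jun must obtain a building permit.

All of (a)'s requirements are met (a current Tier D Registration is held; a current Annual Clearance is held). But applying paragraphs (e)–(k): (e) operates — a home-based business operates on the lot. (f) would limit (e) — the baseline figure is 853, less than the 907 limit — but (g) sets (f) aside: (g) applies — a current Class C Waiver is held. (h) applies (a current Category B Registration is held), but is overridden by (i): (i) operates against (h): aggregate throughput is 4,600 units, below the 4,940 units limit. (j) is triggered (a current General Registration is held), but yields to (k): (k) operates — the qualifying period is 325 days, meeting the 320 days threshold. Exception (a) does not apply.
Exception (b) does not apply: the Class B Exemption Letter is not current.
Exception (c) fails — the structure will be visible from the street.
Exception (d) does not apply: the structure's footprint is 120 sq ft, not under 120 sq ft.
None of the exceptions is available; § 15 applies in full.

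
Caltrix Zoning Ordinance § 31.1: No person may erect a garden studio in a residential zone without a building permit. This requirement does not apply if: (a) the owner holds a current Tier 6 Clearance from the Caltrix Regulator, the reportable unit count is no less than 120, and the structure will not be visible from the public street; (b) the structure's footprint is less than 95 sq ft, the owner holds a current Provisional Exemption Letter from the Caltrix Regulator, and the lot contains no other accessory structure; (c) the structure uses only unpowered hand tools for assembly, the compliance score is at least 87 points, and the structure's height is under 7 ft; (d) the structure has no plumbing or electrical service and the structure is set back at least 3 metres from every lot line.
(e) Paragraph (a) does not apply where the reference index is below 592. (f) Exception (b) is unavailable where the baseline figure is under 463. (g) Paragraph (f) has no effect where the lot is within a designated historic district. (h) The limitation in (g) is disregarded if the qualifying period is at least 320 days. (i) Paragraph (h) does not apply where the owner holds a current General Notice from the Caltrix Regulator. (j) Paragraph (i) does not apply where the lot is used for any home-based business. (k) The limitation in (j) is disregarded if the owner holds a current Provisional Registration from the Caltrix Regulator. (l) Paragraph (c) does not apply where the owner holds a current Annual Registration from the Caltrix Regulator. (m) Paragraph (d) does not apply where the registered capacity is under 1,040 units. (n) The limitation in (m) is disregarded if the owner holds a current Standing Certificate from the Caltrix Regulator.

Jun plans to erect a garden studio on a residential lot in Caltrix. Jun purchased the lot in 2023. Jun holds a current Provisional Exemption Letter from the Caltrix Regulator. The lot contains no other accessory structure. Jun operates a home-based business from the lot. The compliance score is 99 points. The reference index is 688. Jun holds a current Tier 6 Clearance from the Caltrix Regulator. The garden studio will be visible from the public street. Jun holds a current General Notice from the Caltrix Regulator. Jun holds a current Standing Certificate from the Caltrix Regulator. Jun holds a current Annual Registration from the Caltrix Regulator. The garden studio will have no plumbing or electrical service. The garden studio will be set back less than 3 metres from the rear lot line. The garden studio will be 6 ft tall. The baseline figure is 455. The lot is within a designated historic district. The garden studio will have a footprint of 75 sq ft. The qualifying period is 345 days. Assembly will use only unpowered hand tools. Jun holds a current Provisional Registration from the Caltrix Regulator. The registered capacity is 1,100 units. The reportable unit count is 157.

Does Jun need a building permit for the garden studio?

No — exception (b) applies; Jun does not need a building permit.

Exception (a) requires that the structure will not be visible from the public street; but the structure will be visible from the street, so (a) is unavailable.
Exception (b)'s conditions are all satisfied: the structure's footprint is 75 sq ft, less than the 95 sq ft limit; a current Provisional Exemption Letter is held; the lot has no other accessory structure. Considering the limiting provisions: (f) is engaged (the baseline figure is 455, under the 463 limit), but is itself disapplied by (g): (g) operates against (f): the lot is in a historic district. (h) would limit (g) — the qualifying period is 345 days, meeting the 320 days threshold — but (i) sets (h) aside: (i) applies — a current General Notice is held. (j) would limit (i) — a home-based business operates on the lot — but (k) sets (j) aside: (k) is engaged — a current Provisional Registration is held. So (b) applies.
Exception (c): assembly uses only hand tools; the compliance score is 99 points, meeting the 87 points threshold; the structure's height is 6 ft, under the 7 ft limit — every condition holds. Turning to paragraph (l): (l) applies — a current Annual Registration is held. (c) is therefore removed.
Exception (d) does not apply: the rear setback is under 3 m.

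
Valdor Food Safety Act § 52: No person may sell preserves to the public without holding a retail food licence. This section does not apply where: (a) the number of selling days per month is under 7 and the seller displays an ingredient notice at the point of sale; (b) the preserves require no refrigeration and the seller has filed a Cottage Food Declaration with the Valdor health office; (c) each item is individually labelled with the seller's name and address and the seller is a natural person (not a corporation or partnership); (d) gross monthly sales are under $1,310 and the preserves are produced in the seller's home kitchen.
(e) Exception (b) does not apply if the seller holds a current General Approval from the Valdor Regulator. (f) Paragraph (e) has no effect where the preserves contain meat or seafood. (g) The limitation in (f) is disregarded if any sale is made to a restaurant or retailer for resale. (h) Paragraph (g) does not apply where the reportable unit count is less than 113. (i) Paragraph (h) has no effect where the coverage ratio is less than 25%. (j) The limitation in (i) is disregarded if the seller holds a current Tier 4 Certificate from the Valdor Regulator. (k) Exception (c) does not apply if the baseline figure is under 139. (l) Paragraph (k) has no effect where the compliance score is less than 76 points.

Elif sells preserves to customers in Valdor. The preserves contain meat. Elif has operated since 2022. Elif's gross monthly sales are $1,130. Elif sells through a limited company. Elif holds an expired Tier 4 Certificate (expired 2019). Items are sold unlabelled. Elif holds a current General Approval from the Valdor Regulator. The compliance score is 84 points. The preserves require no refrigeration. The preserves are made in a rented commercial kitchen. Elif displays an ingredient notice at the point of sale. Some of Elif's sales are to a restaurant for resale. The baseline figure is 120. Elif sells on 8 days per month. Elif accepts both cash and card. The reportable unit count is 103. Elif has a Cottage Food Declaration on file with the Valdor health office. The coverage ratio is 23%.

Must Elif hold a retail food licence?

Exception (a) fails — the number of selling days per month is 8, not under 7.
Exception (b)'s conditions are all satisfied: the preserves are shelf-stable; a Cottage Food Declaration is on file. But: (e) operates — a current General Approval is held. (f) operates (the preserves contain meat), but is overridden by (g): (g) operates — some sales are to a restaurant for resale. (h) would limit (g) — the reportable unit count is 103, less than the 113 limit — but (i) sets (h) aside: (i) operates against (h): the coverage ratio is 23%, less than the 25% limit. (j), which would lift (i), is not triggered — there is no Tier 4 Certificate in force. Exception (b) does not apply.
Exception (c) does not apply: items are sold unlabelled.
Exception (d) fails — the preserves are made in a commercial kitchen, not a home kitchen.
No exception applies. The general rule governs.

Yes — Elif must hold a retail food licence.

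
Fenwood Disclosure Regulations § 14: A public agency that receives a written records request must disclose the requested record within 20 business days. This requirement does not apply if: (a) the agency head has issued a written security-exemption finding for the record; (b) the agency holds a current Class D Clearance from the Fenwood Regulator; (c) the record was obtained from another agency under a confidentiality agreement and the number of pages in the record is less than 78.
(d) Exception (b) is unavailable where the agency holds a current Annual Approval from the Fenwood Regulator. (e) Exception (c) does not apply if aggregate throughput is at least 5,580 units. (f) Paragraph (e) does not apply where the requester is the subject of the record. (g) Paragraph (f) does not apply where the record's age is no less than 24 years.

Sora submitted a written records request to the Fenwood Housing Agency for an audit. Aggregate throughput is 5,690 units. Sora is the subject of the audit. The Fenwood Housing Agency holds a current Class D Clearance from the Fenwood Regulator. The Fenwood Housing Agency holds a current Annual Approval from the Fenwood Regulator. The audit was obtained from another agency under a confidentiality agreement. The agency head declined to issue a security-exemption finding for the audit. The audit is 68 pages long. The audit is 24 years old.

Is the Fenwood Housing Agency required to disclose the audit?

Yes — the Fenwood Housing Agency must disclose the audit.

Exception (a) requires that the agency head has issued a written security-exemption finding for the record; but the agency head declined to issue a security-exemption finding, so (a) is unavailable.
All of (b)'s requirements are met (a current Class D Clearance is held). Turning to paragraph (d): (d) operates against (b): a current Annual Approval is held. (b) is therefore removed.
Exception (c): the audit was obtained under a confidentiality agreement; the number of pages in the record is 68, less than the 78 limit — every condition holds. Turning to paragraphs (e)–(g): (e) operates against (c): aggregate throughput is 5,690 units, meeting the 5,580 units threshold. (f) operates (Sora is the subject of the audit), but is overridden by (g): (g) operates — the record's age is 24 years, meeting the 24 years threshold. So (c) is unavailable.
None of the exceptions is available; § 14 applies in full.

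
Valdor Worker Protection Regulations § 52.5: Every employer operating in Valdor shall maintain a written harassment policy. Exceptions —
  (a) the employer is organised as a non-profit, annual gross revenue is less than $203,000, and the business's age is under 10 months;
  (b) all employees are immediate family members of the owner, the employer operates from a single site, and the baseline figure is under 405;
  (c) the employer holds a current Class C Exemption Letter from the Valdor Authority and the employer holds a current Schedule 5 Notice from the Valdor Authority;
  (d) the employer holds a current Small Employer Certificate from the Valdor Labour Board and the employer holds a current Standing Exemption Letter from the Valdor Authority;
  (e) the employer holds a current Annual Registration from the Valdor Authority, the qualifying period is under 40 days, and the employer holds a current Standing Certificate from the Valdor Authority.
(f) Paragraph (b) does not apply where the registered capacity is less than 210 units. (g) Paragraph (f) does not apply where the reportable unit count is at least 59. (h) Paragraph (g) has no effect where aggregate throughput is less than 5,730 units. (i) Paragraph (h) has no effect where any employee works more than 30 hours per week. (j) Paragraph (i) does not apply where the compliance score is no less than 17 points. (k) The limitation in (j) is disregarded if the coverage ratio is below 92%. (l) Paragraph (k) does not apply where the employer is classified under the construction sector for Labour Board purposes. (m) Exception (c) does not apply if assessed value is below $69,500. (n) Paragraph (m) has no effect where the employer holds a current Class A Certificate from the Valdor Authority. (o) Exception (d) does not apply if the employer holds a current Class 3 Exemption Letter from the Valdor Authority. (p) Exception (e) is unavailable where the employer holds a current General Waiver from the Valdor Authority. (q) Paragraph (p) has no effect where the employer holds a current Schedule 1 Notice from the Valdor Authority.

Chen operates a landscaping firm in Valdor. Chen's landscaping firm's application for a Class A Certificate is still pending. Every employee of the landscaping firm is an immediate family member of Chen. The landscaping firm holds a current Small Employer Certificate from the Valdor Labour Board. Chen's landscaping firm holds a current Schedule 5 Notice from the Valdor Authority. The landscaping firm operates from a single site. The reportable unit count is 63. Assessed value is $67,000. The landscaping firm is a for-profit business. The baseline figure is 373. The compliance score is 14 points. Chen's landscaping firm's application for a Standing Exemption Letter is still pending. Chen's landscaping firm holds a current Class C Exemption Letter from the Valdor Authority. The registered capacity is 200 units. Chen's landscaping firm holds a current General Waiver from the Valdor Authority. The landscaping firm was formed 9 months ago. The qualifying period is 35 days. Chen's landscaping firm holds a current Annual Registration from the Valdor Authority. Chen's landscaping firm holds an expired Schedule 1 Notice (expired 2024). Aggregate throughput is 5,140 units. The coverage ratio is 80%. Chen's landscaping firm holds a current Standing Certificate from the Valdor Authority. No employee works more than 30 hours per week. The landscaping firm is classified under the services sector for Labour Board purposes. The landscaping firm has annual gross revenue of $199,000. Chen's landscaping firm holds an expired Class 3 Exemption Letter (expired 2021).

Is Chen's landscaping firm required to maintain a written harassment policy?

Yes — Chen's landscaping firm must maintain a written harassment policy.

Exception (a) requires that the employer is organised as a non-profit; but the employer is for-profit, so (a) is unavailable.
Exception (b)'s conditions are all satisfied: every employee is an immediate family member; the employer operates from a single site; the baseline figure is 373, under the 405 limit. Turning to paragraphs (f)–(l): (f) applies — the registered capacity is 200 units, less than the 210 units limit. (g) would limit (f) — the reportable unit count is 63, meeting the 59 threshold — but (h) sets (g) aside: (h) operates against (g): aggregate throughput is 5,140 units, less than the 5,730 units limit. (i) is not engaged (no employee exceeds 30 hours/week), so (h) stands. (b) is therefore removed.
Exception (c) is satisfied on its face — a current Class C Exemption Letter is held; a current Schedule 5 Notice is held. However, paragraphs (m)–(n) must be considered: (m) operates against (c): assessed value is $67,000, below the $69,500 limit. (n), which would lift (m), is not engaged — no current Class A Certificate is held. Exception (c) does not apply.
Exception (d) fails — no current Standing Exemption Letter is held.
Exception (e) is satisfied on its face — a current Annual Registration is held; the qualifying period is 35 days, under the 40 days limit; a current Standing Certificate is held. However, paragraphs (p)–(q) must be considered: (p) operates against (e): a current General Waiver is held. (q), which would lift (p), does not operate here — the Schedule 1 Notice is not current. So (e) is unavailable.
No exception is made out. Chen's landscaping firm falls within the general rule.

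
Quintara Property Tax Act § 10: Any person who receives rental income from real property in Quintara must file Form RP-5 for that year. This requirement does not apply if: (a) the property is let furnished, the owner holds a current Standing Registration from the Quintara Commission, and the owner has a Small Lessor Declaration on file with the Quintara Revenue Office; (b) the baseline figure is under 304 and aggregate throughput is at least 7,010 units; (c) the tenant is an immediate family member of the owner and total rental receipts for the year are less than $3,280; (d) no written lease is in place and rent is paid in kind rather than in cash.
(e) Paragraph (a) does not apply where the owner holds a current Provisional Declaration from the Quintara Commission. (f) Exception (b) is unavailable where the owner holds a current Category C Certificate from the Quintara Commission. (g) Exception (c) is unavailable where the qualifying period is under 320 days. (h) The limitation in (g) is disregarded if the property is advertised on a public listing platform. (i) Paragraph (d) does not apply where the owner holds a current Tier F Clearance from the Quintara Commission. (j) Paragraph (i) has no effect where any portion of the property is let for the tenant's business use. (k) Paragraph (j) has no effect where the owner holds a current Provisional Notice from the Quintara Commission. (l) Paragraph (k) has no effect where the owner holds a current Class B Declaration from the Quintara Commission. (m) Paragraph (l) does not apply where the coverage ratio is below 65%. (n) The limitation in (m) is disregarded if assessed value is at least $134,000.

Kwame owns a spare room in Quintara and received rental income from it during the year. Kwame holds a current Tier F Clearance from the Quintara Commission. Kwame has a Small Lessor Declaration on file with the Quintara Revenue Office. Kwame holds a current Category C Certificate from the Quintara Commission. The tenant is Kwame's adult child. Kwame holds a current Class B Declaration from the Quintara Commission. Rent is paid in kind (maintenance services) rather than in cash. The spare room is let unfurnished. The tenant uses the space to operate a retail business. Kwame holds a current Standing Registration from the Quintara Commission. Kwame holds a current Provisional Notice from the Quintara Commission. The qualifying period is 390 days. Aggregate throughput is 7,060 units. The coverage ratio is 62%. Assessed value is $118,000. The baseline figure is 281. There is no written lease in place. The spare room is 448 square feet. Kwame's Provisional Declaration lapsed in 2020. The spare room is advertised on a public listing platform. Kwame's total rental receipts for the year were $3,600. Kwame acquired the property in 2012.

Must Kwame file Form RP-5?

Yes — Kwame must file Form RP-5.

Exception (a) does not apply: the property is let unfurnished.
Exception (b) is satisfied on its face — the baseline figure is 281, under the 304 limit; aggregate throughput is 7,060 units, meeting the 7,010 units threshold. However, paragraph (f) must be considered: (f) operates against (b): a current Category C Certificate is held. So (b) is unavailable.
Exception (c) requires that total rental receipts for the year are less than $3,280; but total rental receipts for the year are $3,600, not less than $3,280, so (c) is unavailable.
Exception (d) is satisfied on its face — there is no written lease; rent is paid in kind. But applying paragraphs (i)–(n): (i) applies — a current Tier F Clearance is held. (j) is triggered (the space is let for business use), but is overridden by (k): (k) operates against (j): a current Provisional Notice is held. (l) operates (a current Class B Declaration is held), but is set aside by (m): (m) applies — the coverage ratio is 62%, below the 65% limit. (n), which would lift (m), is not engaged — assessed value is $118,000, short of $134,000. Exception (d) does not apply.
Every exception is unavailable, so the rule governs.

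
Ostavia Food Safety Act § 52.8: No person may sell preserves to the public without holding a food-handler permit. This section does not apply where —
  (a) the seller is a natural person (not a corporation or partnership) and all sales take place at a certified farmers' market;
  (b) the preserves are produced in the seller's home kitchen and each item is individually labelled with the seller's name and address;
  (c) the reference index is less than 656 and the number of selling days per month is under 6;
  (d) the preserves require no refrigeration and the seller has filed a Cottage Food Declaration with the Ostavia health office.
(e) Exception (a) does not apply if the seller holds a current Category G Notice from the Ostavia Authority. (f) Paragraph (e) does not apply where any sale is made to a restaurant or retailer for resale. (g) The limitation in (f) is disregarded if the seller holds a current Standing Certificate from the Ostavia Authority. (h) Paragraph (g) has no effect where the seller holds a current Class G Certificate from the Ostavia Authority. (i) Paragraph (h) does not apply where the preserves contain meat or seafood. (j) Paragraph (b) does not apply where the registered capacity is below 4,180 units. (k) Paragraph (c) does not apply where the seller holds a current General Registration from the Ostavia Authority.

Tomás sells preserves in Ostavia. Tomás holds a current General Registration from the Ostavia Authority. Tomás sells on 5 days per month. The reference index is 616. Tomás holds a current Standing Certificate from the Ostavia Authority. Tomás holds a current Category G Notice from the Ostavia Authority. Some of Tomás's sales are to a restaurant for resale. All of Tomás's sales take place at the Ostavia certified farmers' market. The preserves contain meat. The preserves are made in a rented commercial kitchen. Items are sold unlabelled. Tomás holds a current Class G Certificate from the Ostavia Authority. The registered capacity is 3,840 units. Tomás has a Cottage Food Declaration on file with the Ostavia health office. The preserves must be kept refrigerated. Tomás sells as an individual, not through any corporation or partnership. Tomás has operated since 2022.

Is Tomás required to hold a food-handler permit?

Yes — Tomás must hold a food-handler permit.

Exception (a): the seller is a natural person; all sales are at a certified farmers' market — every condition holds. However, paragraphs (e)–(i) must be considered: (e) operates — a current Category G Notice is held. (f) would limit (e) — some sales are to a restaurant for resale — but (g) sets (f) aside: (g) is engaged — a current Standing Certificate is held. (h) is triggered (a current Class G Certificate is held), but is set aside by (i): (i) operates — the preserves contain meat. (a) is therefore removed.
Exception (b) fails — the preserves are made in a commercial kitchen, not a home kitchen.
Exception (c) is satisfied on its face — the reference index is 616, less than the 656 limit; the number of selling days per month is 5, under the 6 limit. But: (k) is engaged — a current General Registration is held. (c) is therefore removed.
Exception (d) requires that the preserves require no refrigeration; but the preserves require refrigeration, so (d) is unavailable.
No exception applies. The general rule governs.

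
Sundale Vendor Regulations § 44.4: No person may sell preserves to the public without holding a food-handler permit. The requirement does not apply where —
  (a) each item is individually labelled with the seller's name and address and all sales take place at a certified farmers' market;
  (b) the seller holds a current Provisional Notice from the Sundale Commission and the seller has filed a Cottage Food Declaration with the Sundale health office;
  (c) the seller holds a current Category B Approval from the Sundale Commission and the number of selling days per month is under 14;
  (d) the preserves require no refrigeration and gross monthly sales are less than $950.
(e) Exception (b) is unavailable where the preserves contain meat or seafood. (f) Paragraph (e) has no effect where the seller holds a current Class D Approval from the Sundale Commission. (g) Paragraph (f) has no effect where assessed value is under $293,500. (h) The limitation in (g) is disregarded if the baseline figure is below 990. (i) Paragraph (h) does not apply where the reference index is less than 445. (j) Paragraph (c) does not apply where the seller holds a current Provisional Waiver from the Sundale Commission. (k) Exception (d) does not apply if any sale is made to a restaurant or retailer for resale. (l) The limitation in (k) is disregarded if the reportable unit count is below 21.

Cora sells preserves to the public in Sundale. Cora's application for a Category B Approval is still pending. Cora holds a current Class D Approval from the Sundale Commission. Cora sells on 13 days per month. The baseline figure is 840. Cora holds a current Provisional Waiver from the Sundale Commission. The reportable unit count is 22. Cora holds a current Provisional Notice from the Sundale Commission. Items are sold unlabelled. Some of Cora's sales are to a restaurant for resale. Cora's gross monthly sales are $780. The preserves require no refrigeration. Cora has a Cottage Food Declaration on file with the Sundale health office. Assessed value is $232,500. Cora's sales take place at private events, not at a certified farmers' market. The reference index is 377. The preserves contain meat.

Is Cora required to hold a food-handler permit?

Yes — Cora must hold a food-handler permit.

Exception (a) fails — items are sold unlabelled.
Exception (b)'s conditions are all satisfied: a current Provisional Notice is held; a Cottage Food Declaration is on file. Turning to paragraphs (e)–(i): (e) operates against (b): the preserves contain meat. (f) would limit (e) — a current Class D Approval is held — but (g) sets (f) aside: (g) applies — assessed value is $232,500, under the $293,500 limit. (h) applies (the baseline figure is 840, below the 990 limit), but is overridden by (i): (i) applies — the reference index is 377, less than the 445 limit. So (b) is unavailable.
Exception (c) does not apply: there is no Category B Approval in force.
Exception (d) is satisfied on its face — the preserves are shelf-stable; gross monthly sales are $780, less than the $950 limit. But applying paragraphs (k)–(l): (k) operates against (d): some sales are to a restaurant for resale. (l), which would lift (k), does not operate here — the reportable unit count is 22, not below 21. (d) is therefore removed.
No exception applies. The general rule governs.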